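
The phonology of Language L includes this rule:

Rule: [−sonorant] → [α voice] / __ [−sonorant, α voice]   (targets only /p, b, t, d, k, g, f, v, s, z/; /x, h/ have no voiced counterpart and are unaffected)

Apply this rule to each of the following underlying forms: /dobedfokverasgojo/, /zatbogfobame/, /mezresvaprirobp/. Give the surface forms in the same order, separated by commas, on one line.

/dobedfokverasgojo/: /d/ precedes the voiceless obstruent /f/, so it devoices to [t] by assimilation. /k/ precedes the voiced obstruent /v/, so it voices to [g] by assimilation. /s/ precedes the voiced obstruent /g/, so it voices to [z] by assimilation. → [dobetfogverazgojo].
/zatbogfobame/: /t/ precedes the voiced obstruent /b/, so it voices to [d] by assimilation. /g/ precedes the voiceless obstruent /f/, so it devoices to [k] by assimilation. → [zadbokfobame].
/mezresvaprirobp/: /s/ precedes the voiced obstruent /v/, so it voices to [z] by assimilation. /b/ precedes the voiceless obstruent /p/, so it devoices to [p] by assimilation. → [mezrezvapriropp].

dobetfogverazgojo, zadbokfobame, mezrezvapriropp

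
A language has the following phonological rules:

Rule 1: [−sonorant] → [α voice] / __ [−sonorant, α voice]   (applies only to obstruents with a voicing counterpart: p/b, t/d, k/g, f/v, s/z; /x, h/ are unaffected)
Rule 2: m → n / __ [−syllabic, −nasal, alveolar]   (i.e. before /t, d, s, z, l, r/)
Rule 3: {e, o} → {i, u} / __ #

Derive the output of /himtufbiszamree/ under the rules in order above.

hintuvbizzanrei

Rule 1 (regressive voicing assimilation): /f/ precedes the voiced obstruent /b/, so it voices to [v] by assimilation. /s/ precedes the voiced obstruent /z/, so it voices to [z] by assimilation. /himtufbiszamree/ → himtuvbizzamree.
Rule 2 (nasal place assimilation): /m/ precedes the alveolar consonant /t/, so it assimilates in place to [n]. /m/ precedes the alveolar consonant /r/, so it assimilates in place to [n]. /himtuvbizzamree/ → hintuvbizzanree.
Rule 3 (final vowel raising): /e/ is a mid vowel in word-final position, so it raises to [i]. /hintuvbizzanree/ → hintuvbizzanrei.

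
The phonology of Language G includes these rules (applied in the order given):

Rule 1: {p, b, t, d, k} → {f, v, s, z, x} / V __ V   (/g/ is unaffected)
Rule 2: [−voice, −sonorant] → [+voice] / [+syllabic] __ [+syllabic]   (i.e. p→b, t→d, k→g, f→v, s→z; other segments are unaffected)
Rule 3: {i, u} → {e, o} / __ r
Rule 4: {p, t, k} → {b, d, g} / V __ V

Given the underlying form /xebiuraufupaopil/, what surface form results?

Rule 1 (intervocalic spirantization): /b/ is a stop between vowels /e/ and /i/, so it spirantizes to the fricative [v]. /p/ is a stop between vowels /u/ and /a/, so it spirantizes to the fricative [f]. /p/ is a stop between vowels /o/ and /i/, so it spirantizes to the fricative [f]. /xebiuraufupaopil/ → xeviuraufufaofil.
Rule 2 (intervocalic voicing): /f/ is a voiceless obstruent between vowels /u/ and /u/, so it voices to [v]. /f/ is a voiceless obstruent between vowels /u/ and /a/, so it voices to [v]. /f/ is a voiceless obstruent between vowels /o/ and /i/, so it voices to [v]. /xeviuraufufaofil/ → xeviurauvuvaovil.
Rule 3 (pre-rhotic lowering): /u/ is a high vowel immediately before /r/, so it lowers to [o]. /xeviurauvuvaovil/ → xeviorauvuvaovil.
Rule 4 (intervocalic voicing): no segment meets the environment; /xeviorauvuvaovil/ is unchanged.

xeviorauvuvaovil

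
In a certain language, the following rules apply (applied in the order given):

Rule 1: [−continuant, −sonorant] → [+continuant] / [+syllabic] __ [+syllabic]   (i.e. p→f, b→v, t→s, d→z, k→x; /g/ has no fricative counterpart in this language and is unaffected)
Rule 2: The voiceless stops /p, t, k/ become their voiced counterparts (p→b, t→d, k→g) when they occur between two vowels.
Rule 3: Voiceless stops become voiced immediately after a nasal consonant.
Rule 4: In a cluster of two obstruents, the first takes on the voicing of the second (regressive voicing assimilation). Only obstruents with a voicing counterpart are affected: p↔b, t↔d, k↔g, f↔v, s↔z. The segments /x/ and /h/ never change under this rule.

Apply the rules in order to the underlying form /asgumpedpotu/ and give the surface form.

azgumbetposu

Rule 1 (intervocalic spirantization): /t/ is a stop between vowels /o/ and /u/, so it spirantizes to the fricative [s]. /asgumpedpotu/ → asgumpedposu.
Rule 2 (intervocalic voicing): no segment meets the environment; /asgumpedposu/ is unchanged.
Rule 3 (post-nasal voicing): /p/ is a voiceless stop immediately after the nasal /m/, so it voices to [b]. /asgumpedposu/ → asgumbedposu.
Rule 4 (regressive voicing assimilation): /s/ precedes the voiced obstruent /g/, so it voices to [z] by assimilation. /d/ precedes the voiceless obstruent /p/, so it devoices to [t] by assimilation. /asgumbedposu/ → azgumbetposu.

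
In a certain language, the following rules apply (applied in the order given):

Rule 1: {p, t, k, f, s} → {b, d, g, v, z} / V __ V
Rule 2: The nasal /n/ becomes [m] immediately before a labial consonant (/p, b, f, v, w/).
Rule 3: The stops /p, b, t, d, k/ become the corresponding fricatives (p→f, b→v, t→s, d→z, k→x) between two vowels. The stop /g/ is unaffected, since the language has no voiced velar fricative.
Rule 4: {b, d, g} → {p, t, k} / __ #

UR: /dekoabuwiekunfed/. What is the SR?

Rule 1 (intervocalic voicing): /k/ is a voiceless obstruent between vowels /e/ and /o/, so it voices to [g]. /k/ is a voiceless obstruent between vowels /e/ and /u/, so it voices to [g]. /dekoabuwiekunfed/ → degoabuwiegunfed.
Rule 2 (nasal place assimilation): /n/ precedes the labial consonant /f/, so it assimilates in place to [m]. /degoabuwiegunfed/ → degoabuwiegumfed.
Rule 3 (intervocalic spirantization): /b/ is a stop between vowels /a/ and /u/, so it spirantizes to the fricative [v]. /degoabuwiegumfed/ → degoavuwiegumfed.
Rule 4 (final devoicing): /d/ is a voiced stop in word-final position, so it devoices to [t]. /degoavuwiegumfed/ → degoavuwiegumfet.

degoavuwiegumfet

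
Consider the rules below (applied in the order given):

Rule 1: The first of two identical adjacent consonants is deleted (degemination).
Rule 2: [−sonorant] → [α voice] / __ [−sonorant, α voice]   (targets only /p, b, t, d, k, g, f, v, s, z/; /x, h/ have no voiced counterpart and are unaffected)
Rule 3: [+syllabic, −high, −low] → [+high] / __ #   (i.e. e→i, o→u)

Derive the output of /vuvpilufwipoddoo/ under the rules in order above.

Rule 1 (degemination): /dd/ is a geminate; the first /d/ deletes. /vuvpilufwipoddoo/ → vuvpilufwipodoo.
Rule 2 (regressive voicing assimilation): /v/ precedes the voiceless obstruent /p/, so it devoices to [f] by assimilation. /vuvpilufwipodoo/ → vufpilufwipodoo.
Rule 3 (final vowel raising): /o/ is a mid vowel in word-final position, so it raises to [u]. /vufpilufwipodoo/ → vufpilufwipodou.

vufpilufwipodou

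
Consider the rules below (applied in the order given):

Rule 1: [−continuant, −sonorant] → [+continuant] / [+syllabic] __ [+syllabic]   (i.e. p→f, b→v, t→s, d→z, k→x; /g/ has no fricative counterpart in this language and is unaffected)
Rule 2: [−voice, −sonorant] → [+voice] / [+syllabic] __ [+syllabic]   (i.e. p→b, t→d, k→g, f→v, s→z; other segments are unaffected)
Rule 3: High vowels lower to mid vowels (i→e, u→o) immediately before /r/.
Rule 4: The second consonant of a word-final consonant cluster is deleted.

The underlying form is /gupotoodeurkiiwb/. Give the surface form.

Rule 1 (intervocalic spirantization): /p/ is a stop between vowels /u/ and /o/, so it spirantizes to the fricative [f]. /t/ is a stop between vowels /o/ and /o/, so it spirantizes to the fricative [s]. /d/ is a stop between vowels /o/ and /e/, so it spirantizes to the fricative [z]. /gupotoodeurkiiwb/ → gufosoozeurkiiwb.
Rule 2 (intervocalic voicing): /f/ is a voiceless obstruent between vowels /u/ and /o/, so it voices to [v]. /s/ is a voiceless obstruent between vowels /o/ and /o/, so it voices to [z]. /gufosoozeurkiiwb/ → guvozoozeurkiiwb.
Rule 3 (pre-rhotic lowering): /u/ is a high vowel immediately before /r/, so it lowers to [o]. /guvozoozeurkiiwb/ → guvozoozeorkiiwb.
Rule 4 (final cluster simplification): /b/ is the second consonant of a word-final cluster /wb/, so it deletes. /guvozoozeorkiiwb/ → guvozoozeorkiiw.

guvozoozeorkiiw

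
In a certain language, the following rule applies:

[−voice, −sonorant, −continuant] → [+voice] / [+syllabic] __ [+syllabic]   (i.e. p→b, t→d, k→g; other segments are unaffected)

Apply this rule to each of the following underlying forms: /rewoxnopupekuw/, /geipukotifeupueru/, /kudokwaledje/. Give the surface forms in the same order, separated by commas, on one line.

/rewoxnopupekuw/: /p/ is a voiceless stop between vowels /o/ and /u/, so it voices to [b]. /p/ is a voiceless stop between vowels /u/ and /e/, so it voices to [b]. /k/ is a voiceless stop between vowels /e/ and /u/, so it voices to [g]. → [rewoxnobubeguw].
/geipukotifeupueru/: /p/ is a voiceless stop between vowels /i/ and /u/, so it voices to [b]. /k/ is a voiceless stop between vowels /u/ and /o/, so it voices to [g]. /t/ is a voiceless stop between vowels /o/ and /i/, so it voices to [d]. /p/ is a voiceless stop between vowels /u/ and /u/, so it voices to [b]. → [geibugodifeubueru].
/kudokwaledje/: the rule's environment is not met; surfaces unchanged as [kudokwaledje].

rewoxnobubeguw, geibugodifeubueru, kudokwaledje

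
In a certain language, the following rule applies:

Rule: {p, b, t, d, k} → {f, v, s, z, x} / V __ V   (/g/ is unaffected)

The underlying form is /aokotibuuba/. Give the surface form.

aoxosivuuva

/k/ is a stop between vowels /o/ and /o/, so it spirantizes to the fricative [x].
/t/ is a stop between vowels /o/ and /i/, so it spirantizes to the fricative [s].
/b/ is a stop between vowels /i/ and /u/, so it spirantizes to the fricative [v].
/b/ is a stop between vowels /u/ and /a/, so it spirantizes to the fricative [v].
Surface form: [aoxosivuuva].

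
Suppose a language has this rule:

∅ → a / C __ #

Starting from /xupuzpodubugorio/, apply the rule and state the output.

No segment of /xupuzpodubugorio/ meets the structural description of the rule, so the form surfaces unchanged.

xupuzpodubugorio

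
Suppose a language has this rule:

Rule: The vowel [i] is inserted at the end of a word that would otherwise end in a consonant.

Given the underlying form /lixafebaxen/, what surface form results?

lixafebaxeni

the form ends in the consonant /n/, so [i] is inserted word-finally.
Surface form: [lixafebaxeni].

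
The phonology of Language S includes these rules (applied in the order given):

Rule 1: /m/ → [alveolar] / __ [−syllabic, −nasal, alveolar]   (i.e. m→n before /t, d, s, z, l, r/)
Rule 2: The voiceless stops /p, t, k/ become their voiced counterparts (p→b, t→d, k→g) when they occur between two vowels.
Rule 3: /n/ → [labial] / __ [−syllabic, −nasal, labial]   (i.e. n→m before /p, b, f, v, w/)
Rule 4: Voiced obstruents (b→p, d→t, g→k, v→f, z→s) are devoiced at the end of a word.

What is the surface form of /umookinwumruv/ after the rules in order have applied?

umoogimwunruf

Rule 1 (nasal place assimilation): /m/ precedes the alveolar consonant /r/, so it assimilates in place to [n]. /umookinwumruv/ → umookinwunruv.
Rule 2 (intervocalic voicing): /k/ is a voiceless stop between vowels /o/ and /i/, so it voices to [g]. /umookinwunruv/ → umooginwunruv.
Rule 3 (nasal place assimilation): /n/ precedes the labial consonant /w/, so it assimilates in place to [m]. /umooginwunruv/ → umoogimwunruv.
Rule 4 (final devoicing): /v/ is a voiced obstruent in word-final position, so it devoices to [f]. /umoogimwunruv/ → umoogimwunruf.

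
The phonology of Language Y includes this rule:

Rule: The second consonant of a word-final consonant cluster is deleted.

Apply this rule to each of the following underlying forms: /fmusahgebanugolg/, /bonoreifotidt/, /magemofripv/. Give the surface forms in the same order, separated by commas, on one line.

/fmusahgebanugolg/: /g/ is the second consonant of a word-final cluster /lg/, so it deletes. → [fmusahgebanugol].
/bonoreifotidt/: /t/ is the second consonant of a word-final cluster /dt/, so it deletes. → [bonoreifotid].
/magemofripv/: /v/ is the second consonant of a word-final cluster /pv/, so it deletes. → [magemofrip].

fmusahgebanugol, bonoreifotid, magemofrip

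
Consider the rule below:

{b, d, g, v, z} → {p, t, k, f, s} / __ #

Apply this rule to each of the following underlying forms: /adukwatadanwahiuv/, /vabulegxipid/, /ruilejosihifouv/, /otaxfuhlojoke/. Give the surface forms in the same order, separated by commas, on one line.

adukwatadanwahiuf, vabulegxipit, ruilejosihifouf, otaxfuhlojoke

/adukwatadanwahiuv/: /v/ is a voiced obstruent in word-final position, so it devoices to [f]. → [adukwatadanwahiuf].
/vabulegxipid/: /d/ is a voiced obstruent in word-final position, so it devoices to [t]. → [vabulegxipit].
/ruilejosihifouv/: /v/ is a voiced obstruent in word-final position, so it devoices to [f]. → [ruilejosihifouf].
/otaxfuhlojoke/: the rule's environment is not met; surfaces unchanged as [otaxfuhlojoke].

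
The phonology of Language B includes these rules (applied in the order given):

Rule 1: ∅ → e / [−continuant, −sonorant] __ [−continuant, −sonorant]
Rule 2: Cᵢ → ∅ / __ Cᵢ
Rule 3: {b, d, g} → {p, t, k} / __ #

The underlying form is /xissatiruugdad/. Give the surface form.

xisatiruugedat

Rule 1 (stop-cluster e-epenthesis): /g/ and /d/ form a stop–stop cluster, so [e] is inserted between them. /xissatiruugdad/ → xissatiruugedad.
Rule 2 (degemination): /ss/ is a geminate; the first /s/ deletes. /xissatiruugedad/ → xisatiruugedad.
Rule 3 (final devoicing): /d/ is a voiced stop in word-final position, so it devoices to [t]. /xisatiruugedad/ → xisatiruugedat.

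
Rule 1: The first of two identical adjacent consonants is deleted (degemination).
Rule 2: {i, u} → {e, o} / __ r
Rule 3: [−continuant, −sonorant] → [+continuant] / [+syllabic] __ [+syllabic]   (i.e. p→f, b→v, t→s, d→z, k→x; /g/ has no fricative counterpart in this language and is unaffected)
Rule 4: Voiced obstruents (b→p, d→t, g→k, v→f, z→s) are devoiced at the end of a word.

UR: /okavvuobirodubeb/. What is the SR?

Rule 1 (degemination): /vv/ is a geminate; the first /v/ deletes. /okavvuobirodubeb/ → okavuobirodubeb.
Rule 2 (pre-rhotic lowering): /i/ is a high vowel immediately before /r/, so it lowers to [e]. /okavuobirodubeb/ → okavuoberodubeb.
Rule 3 (intervocalic spirantization): /k/ is a stop between vowels /o/ and /a/, so it spirantizes to the fricative [x]. /b/ is a stop between vowels /o/ and /e/, so it spirantizes to the fricative [v]. /d/ is a stop between vowels /o/ and /u/, so it spirantizes to the fricative [z]. /b/ is a stop between vowels /u/ and /e/, so it spirantizes to the fricative [v]. /okavuoberodubeb/ → oxavuoverozuveb.
Rule 4 (final devoicing): /b/ is a voiced obstruent in word-final position, so it devoices to [p]. /oxavuoverozuveb/ → oxavuoverozuvep.

oxavuoverozuvep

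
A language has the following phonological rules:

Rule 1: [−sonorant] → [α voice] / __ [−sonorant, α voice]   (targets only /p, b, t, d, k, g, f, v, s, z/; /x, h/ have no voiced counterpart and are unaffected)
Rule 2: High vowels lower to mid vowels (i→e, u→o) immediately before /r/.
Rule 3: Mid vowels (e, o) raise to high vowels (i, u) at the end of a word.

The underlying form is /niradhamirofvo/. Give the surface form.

Rule 1 (regressive voicing assimilation): /d/ precedes the voiceless obstruent /h/, so it devoices to [t] by assimilation. /f/ precedes the voiced obstruent /v/, so it voices to [v] by assimilation. /niradhamirofvo/ → nirathamirovvo.
Rule 2 (pre-rhotic lowering): /i/ is a high vowel immediately before /r/, so it lowers to [e]. /i/ is a high vowel immediately before /r/, so it lowers to [e]. /nirathamirovvo/ → nerathamerovvo.
Rule 3 (final vowel raising): /o/ is a mid vowel in word-final position, so it raises to [u]. /nerathamerovvo/ → nerathamerovvu.

nerathamerovvu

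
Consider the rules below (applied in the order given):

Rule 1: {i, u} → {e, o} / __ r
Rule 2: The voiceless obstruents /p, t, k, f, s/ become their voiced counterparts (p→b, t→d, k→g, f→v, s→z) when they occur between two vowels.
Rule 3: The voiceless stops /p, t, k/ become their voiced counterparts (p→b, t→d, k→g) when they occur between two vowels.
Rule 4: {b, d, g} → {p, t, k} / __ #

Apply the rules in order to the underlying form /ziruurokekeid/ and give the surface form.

Rule 1 (pre-rhotic lowering): /i/ is a high vowel immediately before /r/, so it lowers to [e]. /u/ is a high vowel immediately before /r/, so it lowers to [o]. /ziruurokekeid/ → zeruorokekeid.
Rule 2 (intervocalic voicing): /k/ is a voiceless obstruent between vowels /o/ and /e/, so it voices to [g]. /k/ is a voiceless obstruent between vowels /e/ and /e/, so it voices to [g]. /zeruorokekeid/ → zeruorogegeid.
Rule 3 (intervocalic voicing): no segment meets the environment; /zeruorogegeid/ is unchanged.
Rule 4 (final devoicing): /d/ is a voiced stop in word-final position, so it devoices to [t]. /zeruorogegeid/ → zeruorogegeit.

zeruorogegeit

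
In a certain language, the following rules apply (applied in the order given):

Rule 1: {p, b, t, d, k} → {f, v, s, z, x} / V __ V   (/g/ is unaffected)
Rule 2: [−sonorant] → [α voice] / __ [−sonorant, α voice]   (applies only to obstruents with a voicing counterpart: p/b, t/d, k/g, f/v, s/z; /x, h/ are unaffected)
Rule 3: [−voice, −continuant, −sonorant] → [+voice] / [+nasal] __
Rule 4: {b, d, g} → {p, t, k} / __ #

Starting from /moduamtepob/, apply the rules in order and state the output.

mozuamdefop

Rule 1 (intervocalic spirantization): /d/ is a stop between vowels /o/ and /u/, so it spirantizes to the fricative [z]. /p/ is a stop between vowels /e/ and /o/, so it spirantizes to the fricative [f]. /moduamtepob/ → mozuamtefob.
Rule 2 (regressive voicing assimilation): no segment meets the environment; /mozuamtefob/ is unchanged.
Rule 3 (post-nasal voicing): /t/ is a voiceless stop immediately after the nasal /m/, so it voices to [d]. /mozuamtefob/ → mozuamdefob.
Rule 4 (final devoicing): /b/ is a voiced stop in word-final position, so it devoices to [p]. /mozuamdefob/ → mozuamdefop.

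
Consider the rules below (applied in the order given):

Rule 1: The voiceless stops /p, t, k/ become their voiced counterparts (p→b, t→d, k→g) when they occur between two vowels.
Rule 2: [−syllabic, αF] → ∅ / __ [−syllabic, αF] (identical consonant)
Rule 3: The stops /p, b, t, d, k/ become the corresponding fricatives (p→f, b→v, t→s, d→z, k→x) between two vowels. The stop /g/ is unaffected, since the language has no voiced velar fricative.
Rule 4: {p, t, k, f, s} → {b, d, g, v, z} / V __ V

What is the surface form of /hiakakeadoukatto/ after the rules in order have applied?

hiagageazougazo

Rule 1 (intervocalic voicing): /k/ is a voiceless stop between vowels /a/ and /a/, so it voices to [g]. /k/ is a voiceless stop between vowels /a/ and /e/, so it voices to [g]. /k/ is a voiceless stop between vowels /u/ and /a/, so it voices to [g]. /hiakakeadoukatto/ → hiagageadougatto.
Rule 2 (degemination): /tt/ is a geminate; the first /t/ deletes. /hiagageadougatto/ → hiagageadougato.
Rule 3 (intervocalic spirantization): /d/ is a stop between vowels /a/ and /o/, so it spirantizes to the fricative [z]. /t/ is a stop between vowels /a/ and /o/, so it spirantizes to the fricative [s]. /hiagageadougato/ → hiagageazougaso.
Rule 4 (intervocalic voicing): /s/ is a voiceless obstruent between vowels /a/ and /o/, so it voices to [z]. /hiagageazougaso/ → hiagageazougazo.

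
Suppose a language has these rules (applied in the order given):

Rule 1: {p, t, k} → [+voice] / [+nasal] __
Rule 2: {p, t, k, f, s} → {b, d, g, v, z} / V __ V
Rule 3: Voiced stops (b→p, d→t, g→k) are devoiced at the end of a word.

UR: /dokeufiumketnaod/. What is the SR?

dogeuviumgetnaot

Rule 1 (post-nasal voicing): /k/ is a voiceless stop immediately after the nasal /m/, so it voices to [g]. /dokeufiumketnaod/ → dokeufiumgetnaod.
Rule 2 (intervocalic voicing): /k/ is a voiceless obstruent between vowels /o/ and /e/, so it voices to [g]. /f/ is a voiceless obstruent between vowels /u/ and /i/, so it voices to [v]. /dokeufiumgetnaod/ → dogeuviumgetnaod.
Rule 3 (final devoicing): /d/ is a voiced stop in word-final position, so it devoices to [t]. /dogeuviumgetnaod/ → dogeuviumgetnaot.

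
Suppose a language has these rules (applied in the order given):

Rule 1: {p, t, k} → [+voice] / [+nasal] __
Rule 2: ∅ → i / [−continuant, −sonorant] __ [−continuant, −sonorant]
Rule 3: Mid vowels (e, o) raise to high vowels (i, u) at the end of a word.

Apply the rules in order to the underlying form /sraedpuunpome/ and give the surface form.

sraedipuunbomi

Rule 1 (post-nasal voicing): /p/ is a voiceless stop immediately after the nasal /n/, so it voices to [b]. /sraedpuunpome/ → sraedpuunbome.
Rule 2 (stop-cluster i-epenthesis): /d/ and /p/ form a stop–stop cluster, so [i] is inserted between them. /sraedpuunbome/ → sraedipuunbome.
Rule 3 (final vowel raising): /e/ is a mid vowel in word-final position, so it raises to [i]. /sraedipuunbome/ → sraedipuunbomi.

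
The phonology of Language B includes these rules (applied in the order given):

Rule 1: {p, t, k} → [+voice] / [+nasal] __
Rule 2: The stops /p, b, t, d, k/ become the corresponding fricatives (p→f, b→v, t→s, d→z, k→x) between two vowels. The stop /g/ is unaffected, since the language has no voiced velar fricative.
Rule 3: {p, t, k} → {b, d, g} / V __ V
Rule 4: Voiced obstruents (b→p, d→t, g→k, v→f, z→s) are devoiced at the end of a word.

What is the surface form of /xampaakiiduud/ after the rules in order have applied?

xambaaxiizuut

Rule 1 (post-nasal voicing): /p/ is a voiceless stop immediately after the nasal /m/, so it voices to [b]. /xampaakiiduud/ → xambaakiiduud.
Rule 2 (intervocalic spirantization): /k/ is a stop between vowels /a/ and /i/, so it spirantizes to the fricative [x]. /d/ is a stop between vowels /i/ and /u/, so it spirantizes to the fricative [z]. /xambaakiiduud/ → xambaaxiizuud.
Rule 3 (intervocalic voicing): no segment meets the environment; /xambaaxiizuud/ is unchanged.
Rule 4 (final devoicing): /d/ is a voiced obstruent in word-final position, so it devoices to [t]. /xambaaxiizuud/ → xambaaxiizuut.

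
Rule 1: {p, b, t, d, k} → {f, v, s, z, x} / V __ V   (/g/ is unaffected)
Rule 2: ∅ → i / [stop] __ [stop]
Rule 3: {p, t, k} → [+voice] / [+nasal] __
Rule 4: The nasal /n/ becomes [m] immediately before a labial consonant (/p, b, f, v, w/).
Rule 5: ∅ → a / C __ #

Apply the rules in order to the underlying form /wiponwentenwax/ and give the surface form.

wifomwendemwaxa

Rule 1 (intervocalic spirantization): /p/ is a stop between vowels /i/ and /o/, so it spirantizes to the fricative [f]. /wiponwentenwax/ → wifonwentenwax.
Rule 2 (stop-cluster i-epenthesis): no segment meets the environment; /wifonwentenwax/ is unchanged.
Rule 3 (post-nasal voicing): /t/ is a voiceless stop immediately after the nasal /n/, so it voices to [d]. /wifonwentenwax/ → wifonwendenwax.
Rule 4 (nasal place assimilation): /n/ precedes the labial consonant /w/, so it assimilates in place to [m]. /n/ precedes the labial consonant /w/, so it assimilates in place to [m]. /wifonwendenwax/ → wifomwendemwax.
Rule 5 (final a-epenthesis): the form ends in the consonant /x/, so [a] is inserted word-finally. /wifomwendemwax/ → wifomwendemwaxa.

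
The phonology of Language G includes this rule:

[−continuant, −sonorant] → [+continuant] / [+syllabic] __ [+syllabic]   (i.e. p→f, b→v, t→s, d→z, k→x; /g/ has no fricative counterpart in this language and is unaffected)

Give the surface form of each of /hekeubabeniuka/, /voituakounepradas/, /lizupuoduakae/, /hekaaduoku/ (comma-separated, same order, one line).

/hekeubabeniuka/: /k/ is a stop between vowels /e/ and /e/, so it spirantizes to the fricative [x]. /b/ is a stop between vowels /u/ and /a/, so it spirantizes to the fricative [v]. /b/ is a stop between vowels /a/ and /e/, so it spirantizes to the fricative [v]. /k/ is a stop between vowels /u/ and /a/, so it spirantizes to the fricative [x]. → [hexeuvaveniuxa].
/voituakounepradas/: /t/ is a stop between vowels /i/ and /u/, so it spirantizes to the fricative [s]. /k/ is a stop between vowels /a/ and /o/, so it spirantizes to the fricative [x]. /d/ is a stop between vowels /a/ and /a/, so it spirantizes to the fricative [z]. → [voisuaxouneprazas].
/lizupuoduakae/: /p/ is a stop between vowels /u/ and /u/, so it spirantizes to the fricative [f]. /d/ is a stop between vowels /o/ and /u/, so it spirantizes to the fricative [z]. /k/ is a stop between vowels /a/ and /a/, so it spirantizes to the fricative [x]. → [lizufuozuaxae].
/hekaaduoku/: /k/ is a stop between vowels /e/ and /a/, so it spirantizes to the fricative [x]. /d/ is a stop between vowels /a/ and /u/, so it spirantizes to the fricative [z]. /k/ is a stop between vowels /o/ and /u/, so it spirantizes to the fricative [x]. → [hexaazuoxu].

hexeuvaveniuxa, voisuaxouneprazas, lizufuozuaxae, hexaazuoxu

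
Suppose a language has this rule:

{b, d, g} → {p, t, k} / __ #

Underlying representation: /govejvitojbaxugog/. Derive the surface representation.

govejvitojbaxugok

/g/ is a voiced stop in word-final position, so it devoices to [k].
The other instances of /g/, /b/ do not occur in the required environment and remain unchanged.
Surface form: [govejvitojbaxugok].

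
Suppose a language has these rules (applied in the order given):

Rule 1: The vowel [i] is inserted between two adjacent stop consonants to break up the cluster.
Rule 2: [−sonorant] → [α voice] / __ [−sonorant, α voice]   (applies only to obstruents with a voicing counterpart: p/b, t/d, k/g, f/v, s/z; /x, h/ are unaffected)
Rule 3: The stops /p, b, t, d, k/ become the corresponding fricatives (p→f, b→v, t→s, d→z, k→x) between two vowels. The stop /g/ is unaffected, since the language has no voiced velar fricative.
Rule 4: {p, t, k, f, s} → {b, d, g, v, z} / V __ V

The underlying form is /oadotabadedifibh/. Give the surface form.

Rule 1 (stop-cluster i-epenthesis): no segment meets the environment; /oadotabadedifibh/ is unchanged.
Rule 2 (regressive voicing assimilation): /b/ precedes the voiceless obstruent /h/, so it devoices to [p] by assimilation. /oadotabadedifibh/ → oadotabadedifiph.
Rule 3 (intervocalic spirantization): /d/ is a stop between vowels /a/ and /o/, so it spirantizes to the fricative [z]. /t/ is a stop between vowels /o/ and /a/, so it spirantizes to the fricative [s]. /b/ is a stop between vowels /a/ and /a/, so it spirantizes to the fricative [v]. /d/ is a stop between vowels /a/ and /e/, so it spirantizes to the fricative [z]. /d/ is a stop between vowels /e/ and /i/, so it spirantizes to the fricative [z]. /oadotabadedifiph/ → oazosavazezifiph.
Rule 4 (intervocalic voicing): /s/ is a voiceless obstruent between vowels /o/ and /a/, so it voices to [z]. /f/ is a voiceless obstruent between vowels /i/ and /i/, so it voices to [v]. /oazosavazezifiph/ → oazozavazeziviph.

oazozavazeziviph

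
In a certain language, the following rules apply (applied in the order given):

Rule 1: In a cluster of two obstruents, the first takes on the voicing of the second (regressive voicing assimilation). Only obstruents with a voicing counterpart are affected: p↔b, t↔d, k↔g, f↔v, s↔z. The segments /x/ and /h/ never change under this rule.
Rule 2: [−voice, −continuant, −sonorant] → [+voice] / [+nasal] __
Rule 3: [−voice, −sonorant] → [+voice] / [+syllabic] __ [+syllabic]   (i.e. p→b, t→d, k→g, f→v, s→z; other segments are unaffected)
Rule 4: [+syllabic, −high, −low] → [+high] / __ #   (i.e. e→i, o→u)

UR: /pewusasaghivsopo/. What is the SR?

pewuzazakhifsobu

Rule 1 (regressive voicing assimilation): /g/ precedes the voiceless obstruent /h/, so it devoices to [k] by assimilation. /v/ precedes the voiceless obstruent /s/, so it devoices to [f] by assimilation. /pewusasaghivsopo/ → pewusasakhifsopo.
Rule 2 (post-nasal voicing): no segment meets the environment; /pewusasakhifsopo/ is unchanged.
Rule 3 (intervocalic voicing): /s/ is a voiceless obstruent between vowels /u/ and /a/, so it voices to [z]. /s/ is a voiceless obstruent between vowels /a/ and /a/, so it voices to [z]. /p/ is a voiceless obstruent between vowels /o/ and /o/, so it voices to [b]. /pewusasakhifsopo/ → pewuzazakhifsobo.
Rule 4 (final vowel raising): /o/ is a mid vowel in word-final position, so it raises to [u]. /pewuzazakhifsobo/ → pewuzazakhifsobu.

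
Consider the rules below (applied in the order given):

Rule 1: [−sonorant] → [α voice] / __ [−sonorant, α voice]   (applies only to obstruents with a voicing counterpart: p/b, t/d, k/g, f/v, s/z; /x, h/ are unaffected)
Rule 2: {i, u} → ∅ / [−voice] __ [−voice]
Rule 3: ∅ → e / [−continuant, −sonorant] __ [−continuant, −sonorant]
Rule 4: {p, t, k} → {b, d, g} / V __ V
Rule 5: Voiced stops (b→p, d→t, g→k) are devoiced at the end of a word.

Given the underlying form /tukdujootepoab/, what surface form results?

tugedujoodeboap

Rule 1 (regressive voicing assimilation): /k/ precedes the voiced obstruent /d/, so it voices to [g] by assimilation. /tukdujootepoab/ → tugdujootepoab.
Rule 2 (high vowel syncope): no segment meets the environment; /tugdujootepoab/ is unchanged.
Rule 3 (stop-cluster e-epenthesis): /g/ and /d/ form a stop–stop cluster, so [e] is inserted between them. /tugdujootepoab/ → tugedujootepoab.
Rule 4 (intervocalic voicing): /t/ is a voiceless stop between vowels /o/ and /e/, so it voices to [d]. /p/ is a voiceless stop between vowels /e/ and /o/, so it voices to [b]. /tugedujootepoab/ → tugedujoodeboab.
Rule 5 (final devoicing): /b/ is a voiced stop in word-final position, so it devoices to [p]. /tugedujoodeboab/ → tugedujoodeboap.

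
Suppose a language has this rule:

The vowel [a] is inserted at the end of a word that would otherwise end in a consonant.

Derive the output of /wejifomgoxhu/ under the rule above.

No segment of /wejifomgoxhu/ meets the structural description of the rule, so the form surfaces unchanged.

wejifomgoxhu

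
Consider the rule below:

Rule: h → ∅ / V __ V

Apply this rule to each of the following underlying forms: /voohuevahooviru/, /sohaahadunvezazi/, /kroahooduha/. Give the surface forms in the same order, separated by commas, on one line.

voouevaooviru, soaaadunvezazi, kroaoodua

/voohuevahooviru/: /h/ occurs between vowels /o/ and /u/, so it deletes. /h/ occurs between vowels /a/ and /o/, so it deletes. → [voouevaooviru].
/sohaahadunvezazi/: /h/ occurs between vowels /o/ and /a/, so it deletes. /h/ occurs between vowels /a/ and /a/, so it deletes. → [soaaadunvezazi].
/kroahooduha/: /h/ occurs between vowels /a/ and /o/, so it deletes. /h/ occurs between vowels /u/ and /a/, so it deletes. → [kroaoodua].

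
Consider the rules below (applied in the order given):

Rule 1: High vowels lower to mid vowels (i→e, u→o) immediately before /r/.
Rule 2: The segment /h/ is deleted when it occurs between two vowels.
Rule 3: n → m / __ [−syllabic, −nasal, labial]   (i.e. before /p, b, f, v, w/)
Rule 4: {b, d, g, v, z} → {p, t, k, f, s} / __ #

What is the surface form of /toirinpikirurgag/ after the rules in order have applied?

Rule 1 (pre-rhotic lowering): /i/ is a high vowel immediately before /r/, so it lowers to [e]. /i/ is a high vowel immediately before /r/, so it lowers to [e]. /u/ is a high vowel immediately before /r/, so it lowers to [o]. /toirinpikirurgag/ → toerinpikerorgag.
Rule 2 (intervocalic h-deletion): no segment meets the environment; /toerinpikerorgag/ is unchanged.
Rule 3 (nasal place assimilation): /n/ precedes the labial consonant /p/, so it assimilates in place to [m]. /toerinpikerorgag/ → toerimpikerorgag.
Rule 4 (final devoicing): /g/ is a voiced obstruent in word-final position, so it devoices to [k]. /toerimpikerorgag/ → toerimpikerorgak.

toerimpikerorgak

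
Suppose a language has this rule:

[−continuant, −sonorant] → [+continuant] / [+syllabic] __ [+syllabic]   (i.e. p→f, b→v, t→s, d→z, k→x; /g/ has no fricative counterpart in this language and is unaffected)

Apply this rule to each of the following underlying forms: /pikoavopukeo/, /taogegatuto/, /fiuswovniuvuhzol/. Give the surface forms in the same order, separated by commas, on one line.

pixoavofuxeo, taogegasuso, fiuswovniuvuhzol

/pikoavopukeo/: /k/ is a stop between vowels /i/ and /o/, so it spirantizes to the fricative [x]. /p/ is a stop between vowels /o/ and /u/, so it spirantizes to the fricative [f]. /k/ is a stop between vowels /u/ and /e/, so it spirantizes to the fricative [x]. → [pixoavofuxeo].
/taogegatuto/: /t/ is a stop between vowels /a/ and /u/, so it spirantizes to the fricative [s]. /t/ is a stop between vowels /u/ and /o/, so it spirantizes to the fricative [s]. → [taogegasuso].
/fiuswovniuvuhzol/: the rule's environment is not met; surfaces unchanged as [fiuswovniuvuhzol].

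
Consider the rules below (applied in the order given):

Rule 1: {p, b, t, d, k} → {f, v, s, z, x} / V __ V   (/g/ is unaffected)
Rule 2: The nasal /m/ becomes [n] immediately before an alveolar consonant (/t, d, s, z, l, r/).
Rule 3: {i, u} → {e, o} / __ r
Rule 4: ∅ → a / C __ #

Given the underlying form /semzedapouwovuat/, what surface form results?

senzezafouwovuata

Rule 1 (intervocalic spirantization): /d/ is a stop between vowels /e/ and /a/, so it spirantizes to the fricative [z]. /p/ is a stop between vowels /a/ and /o/, so it spirantizes to the fricative [f]. /semzedapouwovuat/ → semzezafouwovuat.
Rule 2 (nasal place assimilation): /m/ precedes the alveolar consonant /z/, so it assimilates in place to [n]. /semzezafouwovuat/ → senzezafouwovuat.
Rule 3 (pre-rhotic lowering): no segment meets the environment; /senzezafouwovuat/ is unchanged.
Rule 4 (final a-epenthesis): the form ends in the consonant /t/, so [a] is inserted word-finally. /senzezafouwovuat/ → senzezafouwovuata.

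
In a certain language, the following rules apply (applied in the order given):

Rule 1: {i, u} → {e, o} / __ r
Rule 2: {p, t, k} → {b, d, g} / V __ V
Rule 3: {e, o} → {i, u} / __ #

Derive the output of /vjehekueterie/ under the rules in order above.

Rule 1 (pre-rhotic lowering): no segment meets the environment; /vjehekueterie/ is unchanged.
Rule 2 (intervocalic voicing): /k/ is a voiceless stop between vowels /e/ and /u/, so it voices to [g]. /t/ is a voiceless stop between vowels /e/ and /e/, so it voices to [d]. /vjehekueterie/ → vjeheguederie.
Rule 3 (final vowel raising): /e/ is a mid vowel in word-final position, so it raises to [i]. /vjeheguederie/ → vjeheguederii.

vjeheguederii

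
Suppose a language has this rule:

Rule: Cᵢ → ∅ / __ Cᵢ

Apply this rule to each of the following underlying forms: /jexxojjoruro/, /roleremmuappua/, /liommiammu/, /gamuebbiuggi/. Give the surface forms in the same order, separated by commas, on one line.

/jexxojjoruro/: /xx/ is a geminate; the first /x/ deletes. /jj/ is a geminate; the first /j/ deletes. → [jexojoruro].
/roleremmuappua/: /mm/ is a geminate; the first /m/ deletes. /pp/ is a geminate; the first /p/ deletes. → [roleremuapua].
/liommiammu/: /mm/ is a geminate; the first /m/ deletes. /mm/ is a geminate; the first /m/ deletes. → [liomiamu].
/gamuebbiuggi/: /bb/ is a geminate; the first /b/ deletes. /gg/ is a geminate; the first /g/ deletes. → [gamuebiugi].

jexojoruro, roleremuapua, liomiamu, gamuebiugi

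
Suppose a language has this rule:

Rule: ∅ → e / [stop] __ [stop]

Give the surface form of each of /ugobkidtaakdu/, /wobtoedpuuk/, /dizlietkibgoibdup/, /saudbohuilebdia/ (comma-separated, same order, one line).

/ugobkidtaakdu/: /b/ and /k/ form a stop–stop cluster, so [e] is inserted between them. /d/ and /t/ form a stop–stop cluster, so [e] is inserted between them. /k/ and /d/ form a stop–stop cluster, so [e] is inserted between them. → [ugobekidetaakedu].
/wobtoedpuuk/: /b/ and /t/ form a stop–stop cluster, so [e] is inserted between them. /d/ and /p/ form a stop–stop cluster, so [e] is inserted between them. → [wobetoedepuuk].
/dizlietkibgoibdup/: /t/ and /k/ form a stop–stop cluster, so [e] is inserted between them. /b/ and /g/ form a stop–stop cluster, so [e] is inserted between them. /b/ and /d/ form a stop–stop cluster, so [e] is inserted between them. → [dizlietekibegoibedup].
/saudbohuilebdia/: /d/ and /b/ form a stop–stop cluster, so [e] is inserted between them. /b/ and /d/ form a stop–stop cluster, so [e] is inserted between them. → [saudebohuilebedia].

ugobekidetaakedu, wobetoedepuuk, dizlietekibegoibedup, saudebohuilebedia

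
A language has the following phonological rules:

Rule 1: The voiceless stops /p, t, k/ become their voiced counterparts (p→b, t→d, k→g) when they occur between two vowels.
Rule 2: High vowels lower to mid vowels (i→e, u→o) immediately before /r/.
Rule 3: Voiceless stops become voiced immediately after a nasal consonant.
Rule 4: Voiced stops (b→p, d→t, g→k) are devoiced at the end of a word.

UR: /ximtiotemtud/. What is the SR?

Rule 1 (intervocalic voicing): /t/ is a voiceless stop between vowels /o/ and /e/, so it voices to [d]. /ximtiotemtud/ → ximtiodemtud.
Rule 2 (pre-rhotic lowering): no segment meets the environment; /ximtiodemtud/ is unchanged.
Rule 3 (post-nasal voicing): /t/ is a voiceless stop immediately after the nasal /m/, so it voices to [d]. /t/ is a voiceless stop immediately after the nasal /m/, so it voices to [d]. /ximtiodemtud/ → ximdiodemdud.
Rule 4 (final devoicing): /d/ is a voiced stop in word-final position, so it devoices to [t]. /ximdiodemdud/ → ximdiodemdut.

ximdiodemdut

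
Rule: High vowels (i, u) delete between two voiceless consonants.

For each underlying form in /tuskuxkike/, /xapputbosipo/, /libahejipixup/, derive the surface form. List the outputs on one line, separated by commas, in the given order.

/tuskuxkike/: /u/ is a high vowel flanked by voiceless consonants /t/ and /s/, so it deletes. /u/ is a high vowel flanked by voiceless consonants /k/ and /x/, so it deletes. /i/ is a high vowel flanked by voiceless consonants /k/ and /k/, so it deletes. → [tskxkke].
/xapputbosipo/: /u/ is a high vowel flanked by voiceless consonants /p/ and /t/, so it deletes. /i/ is a high vowel flanked by voiceless consonants /s/ and /p/, so it deletes. → [xapptbospo].
/libahejipixup/: /i/ is a high vowel flanked by voiceless consonants /p/ and /x/, so it deletes. /u/ is a high vowel flanked by voiceless consonants /x/ and /p/, so it deletes. → [libahejipxp].

tskxkke, xapptbospo, libahejipxp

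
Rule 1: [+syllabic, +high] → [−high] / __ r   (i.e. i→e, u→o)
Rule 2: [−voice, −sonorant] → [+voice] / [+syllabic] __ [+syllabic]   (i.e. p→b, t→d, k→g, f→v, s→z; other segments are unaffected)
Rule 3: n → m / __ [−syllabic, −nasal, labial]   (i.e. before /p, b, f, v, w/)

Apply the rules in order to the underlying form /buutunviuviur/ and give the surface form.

buudumviuvior

Rule 1 (pre-rhotic lowering): /u/ is a high vowel immediately before /r/, so it lowers to [o]. /buutunviuviur/ → buutunviuvior.
Rule 2 (intervocalic voicing): /t/ is a voiceless obstruent between vowels /u/ and /u/, so it voices to [d]. /buutunviuvior/ → buudunviuvior.
Rule 3 (nasal place assimilation): /n/ precedes the labial consonant /v/, so it assimilates in place to [m]. /buudunviuvior/ → buudumviuvior.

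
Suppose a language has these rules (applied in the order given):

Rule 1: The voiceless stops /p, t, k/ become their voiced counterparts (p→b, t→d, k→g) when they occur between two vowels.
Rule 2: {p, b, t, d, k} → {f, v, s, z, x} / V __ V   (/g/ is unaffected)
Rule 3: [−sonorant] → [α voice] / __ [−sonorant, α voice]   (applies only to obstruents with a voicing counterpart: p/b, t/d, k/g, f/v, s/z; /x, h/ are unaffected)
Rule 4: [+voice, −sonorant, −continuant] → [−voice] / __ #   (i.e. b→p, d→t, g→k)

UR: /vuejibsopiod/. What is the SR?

vuejipsoviot

Rule 1 (intervocalic voicing): /p/ is a voiceless stop between vowels /o/ and /i/, so it voices to [b]. /vuejibsopiod/ → vuejibsobiod.
Rule 2 (intervocalic spirantization): /b/ is a stop between vowels /o/ and /i/, so it spirantizes to the fricative [v]. /vuejibsobiod/ → vuejibsoviod.
Rule 3 (regressive voicing assimilation): /b/ precedes the voiceless obstruent /s/, so it devoices to [p] by assimilation. /vuejibsoviod/ → vuejipsoviod.
Rule 4 (final devoicing): /d/ is a voiced stop in word-final position, so it devoices to [t]. /vuejipsoviod/ → vuejipsoviot.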